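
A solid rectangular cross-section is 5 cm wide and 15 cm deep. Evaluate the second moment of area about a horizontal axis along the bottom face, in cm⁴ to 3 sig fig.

I_base ≈ 5630 cm⁴

The section: 5 × 15, A = 75 cm², y = 7.5 cm, Ī = 1406.3 cm⁴.
Transfer it to the base of the section using Ī + A·d² with d = y − 0:
  the section: d = 7.5 cm → contributes +5 625 cm⁴
Total I = 5 625 cm⁴.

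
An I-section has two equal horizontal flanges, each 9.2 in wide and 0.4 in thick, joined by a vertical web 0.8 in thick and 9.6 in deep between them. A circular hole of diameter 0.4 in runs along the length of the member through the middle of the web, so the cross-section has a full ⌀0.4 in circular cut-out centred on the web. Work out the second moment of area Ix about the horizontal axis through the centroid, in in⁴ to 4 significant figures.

Ix ≈ 243.1 in⁴

Decompose the section into non-overlapping parts with the origin at the bottom-left of its bounding rectangle.
Bottom flange: 9.2 × 0.4, A = 3.68 in², y = 0.2 in, Ī = 0.0490667 in⁴.
Web: 0.8 × 9.6, A = 7.68 in², y = 5.2 in, Ī = 58.9824 in⁴.
Top flange: 9.2 × 0.4, A = 3.68 in², y = 10.2 in, Ī = 0.0490667 in⁴.
Hole (subtracted): ⌀0.4, A = 0.125664 in², y = 5.2 in, Ī = 0.00125664 in⁴.
By symmetry the centroid is at mid-height, ȳ = 5.2 in.
Transfer each piece to the horizontal axis through the centroid using Ī + A·d² with d = y − 5.2:
  bottom flange: d = -5 in → contributes +92.0491 in⁴
  web: d = 0 in → contributes +58.9824 in⁴
  top flange: d = 5 in → contributes +92.0491 in⁴
  hole: d = 0 in → contributes −0.00125664 in⁴
Total I = 243.079 in⁴.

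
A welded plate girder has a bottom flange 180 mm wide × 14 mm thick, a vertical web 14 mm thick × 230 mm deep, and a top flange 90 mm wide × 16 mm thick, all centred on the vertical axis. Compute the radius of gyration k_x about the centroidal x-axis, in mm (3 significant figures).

Break the section into simple shapes (no overlaps), measuring from the bottom-left corner of the bounding box.
Bottom plate: 180 × 14, A = 2 520 mm², y = 7 mm, Ī = 41 160 mm⁴.
Web plate: 14 × 230, A = 3 220 mm², y = 129 mm, Ī = 14 194 833 mm⁴.
Top plate: 90 × 16, A = 1 440 mm², y = 252 mm, Ī = 30 720 mm⁴.
Centroid: ȳ = ΣA·y / ΣA = 110.85 mm.
Transfer each piece to the centroidal x-axis using Ī + A·d² with d = y − 110.85:
  bottom plate: d = -103.85 mm → contributes +27 218 694 mm⁴
  web plate: d = 18.15 mm → contributes +15 255 623 mm⁴
  top plate: d = 141.15 mm → contributes +28 720 474 mm⁴
Total I = 71 194 791 mm⁴.
Radius of gyration: k = √(I/A) = √(71 194 791 / 7 180) = 99.578 mm.

k_x ≈ 99.6 mm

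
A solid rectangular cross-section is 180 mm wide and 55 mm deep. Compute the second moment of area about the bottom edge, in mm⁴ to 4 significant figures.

The section: 180 × 55, A = 9 900 mm², y = 27.5 mm, Ī = 2 495 625 mm⁴.
Transfer it to the bottom edge using Ī + A·d² with d = y − 0:
  the section: d = 27.5 mm → contributes +9 982 500 mm⁴
Total I = 9 982 500 mm⁴.

I_base ≈ 9.983 × 10⁶ mm⁴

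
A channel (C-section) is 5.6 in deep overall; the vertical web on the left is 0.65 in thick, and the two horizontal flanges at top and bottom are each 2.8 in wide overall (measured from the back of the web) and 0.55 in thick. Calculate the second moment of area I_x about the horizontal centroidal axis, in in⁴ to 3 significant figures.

I_x ≈ 24.7 in⁴

Decompose the section into non-overlapping parts with the origin at the bottom-left of its bounding rectangle.
Web: 0.65 × 5.6, A = 3.64 in², y = 2.8 in, Ī = 9.5125 in⁴.
Top flange (beyond web): 2.15 × 0.55, A = 1.1825 in², y = 5.325 in, Ī = 0.029809 in⁴.
Bottom flange (beyond web): 2.15 × 0.55, A = 1.1825 in², y = 0.275 in, Ī = 0.029809 in⁴.
By symmetry the centroid is at mid-height, ȳ = 2.8 in.
Transfer each piece to the horizontal centroidal axis using Ī + A·d² with d = y − 2.8:
  web: d = 0 in → contributes +9.5125 in⁴
  top flange (beyond web): d = 2.525 in → contributes +7.569 in⁴
  bottom flange (beyond web): d = -2.525 in → contributes +7.569 in⁴
Total I = 24.651 in⁴.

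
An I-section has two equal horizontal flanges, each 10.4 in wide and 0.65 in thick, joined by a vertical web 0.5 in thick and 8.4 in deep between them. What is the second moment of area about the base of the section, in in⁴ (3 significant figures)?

I_base ≈ 719 in⁴

Split into non-overlapping primitives; take the origin at the lower-left of the bounding box.
Bottom flange: 10.4 × 0.65, A = 6.76 in², y = 0.325 in, Ī = 0.23801 in⁴.
Web: 0.5 × 8.4, A = 4.2 in², y = 4.85 in, Ī = 24.696 in⁴.
Top flange: 10.4 × 0.65, A = 6.76 in², y = 9.375 in, Ī = 0.23801 in⁴.
Transfer each piece to a horizontal axis along the bottom face using Ī + A·d² with d = y − 0:
  bottom flange: d = 0.325 in → contributes +0.95203 in⁴
  web: d = 4.85 in → contributes +123.49 in⁴
  top flange: d = 9.375 in → contributes +594.38 in⁴
Total I = 718.82 in⁴.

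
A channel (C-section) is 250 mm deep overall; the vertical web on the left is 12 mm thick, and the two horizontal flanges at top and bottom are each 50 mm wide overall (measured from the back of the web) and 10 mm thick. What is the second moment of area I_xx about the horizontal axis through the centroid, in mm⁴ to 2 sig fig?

I_xx ≈ 2.7 × 10⁷ mm⁴

Treat the section as a set of non-overlapping primitives; coordinates are from the bounding-box lower-left.
Web: 12 × 250, A = 3 000 mm², y = 125 mm, Ī = 15 625 000 mm⁴.
Top flange (beyond web): 38 × 10, A = 380 mm², y = 245 mm, Ī = 3 167 mm⁴.
Bottom flange (beyond web): 38 × 10, A = 380 mm², y = 5 mm, Ī = 3 167 mm⁴.
By symmetry the centroid is at mid-height, ȳ = 125 mm.
Transfer each piece to the horizontal axis through the centroid using Ī + A·d² with d = y − 125:
  web: d = 0 mm → contributes +15 625 000 mm⁴
  top flange (beyond web): d = 120 mm → contributes +5 475 167 mm⁴
  bottom flange (beyond web): d = -120 mm → contributes +5 475 167 mm⁴
Total I = 26 575 333 mm⁴.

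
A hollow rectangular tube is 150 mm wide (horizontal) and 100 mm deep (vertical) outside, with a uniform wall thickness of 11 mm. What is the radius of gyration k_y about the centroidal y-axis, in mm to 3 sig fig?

Split into non-overlapping primitives; take the origin at the lower-left of the bounding box.
Outer rectangle: 150 × 100, A = 15 000 mm², x = 75 mm, Ī = 28 125 000 mm⁴.
Inner void (subtracted): 128 × 78, A = 9 984 mm², x = 75 mm, Ī = 13 631 488 mm⁴.
By symmetry the centroid is at mid-width, x̄ = 75 mm.
All pieces are centred on the centroidal y-axis, so I = ΣĪ (holes subtracted) = 14 493 512 mm⁴.
Radius of gyration: k = √(I/A) = √(14 493 512 / 5 016) = 53.754 mm.

k_y ≈ 53.8 mm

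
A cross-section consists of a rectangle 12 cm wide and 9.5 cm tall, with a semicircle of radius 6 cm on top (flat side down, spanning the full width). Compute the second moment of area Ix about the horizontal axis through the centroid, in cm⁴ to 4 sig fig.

Ix ≈ 3012 cm⁴

Treat the section as a set of non-overlapping primitives; coordinates are from the bounding-box lower-left.
Rectangular body: 12 × 9.5, A = 114 cm², y = 4.75 cm, Ī = 857.375 cm⁴.
Semicircular cap: semicircle r = 6, A = 56.5487 cm², y = 12.0465 cm, Ī = 142.245 cm⁴.
Centroid: ȳ = ΣA·y / ΣA = 7.16929 cm.
Transfer each piece to the horizontal axis through the centroid using Ī + A·d² with d = y − 7.16929:
  rectangular body: d = -2.41929 cm → contributes +1524.61 cm⁴
  semicircular cap: d = 4.87719 cm → contributes +1487.37 cm⁴
Total I = 3011.98 cm⁴.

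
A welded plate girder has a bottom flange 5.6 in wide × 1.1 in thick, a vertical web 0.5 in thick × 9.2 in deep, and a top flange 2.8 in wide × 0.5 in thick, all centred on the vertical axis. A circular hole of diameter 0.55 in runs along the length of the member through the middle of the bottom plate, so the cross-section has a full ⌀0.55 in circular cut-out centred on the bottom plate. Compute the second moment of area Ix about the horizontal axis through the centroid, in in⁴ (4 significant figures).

Split into non-overlapping primitives; take the origin at the lower-left of the bounding box.
Bottom plate: 5.6 × 1.1, A = 6.16 in², y = 0.55 in, Ī = 0.621133 in⁴.
Web plate: 0.5 × 9.2, A = 4.6 in², y = 5.7 in, Ī = 32.4453 in⁴.
Top plate: 2.8 × 0.5, A = 1.4 in², y = 10.55 in, Ī = 0.0291667 in⁴.
Hole (subtracted): ⌀0.55, A = 0.237583 in², y = 0.55 in, Ī = 0.0044918 in⁴.
Centroid: ȳ = ΣA·y / ΣA = 3.71127 in.
Transfer each piece to the horizontal axis through the centroid using Ī + A·d² with d = y − 3.71127:
  bottom plate: d = -3.16127 in → contributes +62.1819 in⁴
  web plate: d = 1.98873 in → contributes +50.6385 in⁴
  top plate: d = 6.83873 in → contributes +65.5047 in⁴
  hole: d = -3.16127 in → contributes −2.37881 in⁴
Total I = 175.946 in⁴.

Ix ≈ 175.9 in⁴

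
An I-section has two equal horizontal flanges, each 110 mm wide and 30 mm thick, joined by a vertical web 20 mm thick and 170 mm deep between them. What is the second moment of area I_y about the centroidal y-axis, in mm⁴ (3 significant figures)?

Treat the section as a set of non-overlapping primitives; coordinates are from the bounding-box lower-left.
Bottom flange: 110 × 30, A = 3 300 mm², x = 55 mm, Ī = 3 327 500 mm⁴.
Web: 20 × 170, A = 3 400 mm², x = 55 mm, Ī = 113 333 mm⁴.
Top flange: 110 × 30, A = 3 300 mm², x = 55 mm, Ī = 3 327 500 mm⁴.
By symmetry the centroid is at mid-width, x̄ = 55 mm.
All pieces are centred on the centroidal y-axis, so I = ΣĪ = 6 768 333 mm⁴.

I_y ≈ 6.77 × 10⁶ mm⁴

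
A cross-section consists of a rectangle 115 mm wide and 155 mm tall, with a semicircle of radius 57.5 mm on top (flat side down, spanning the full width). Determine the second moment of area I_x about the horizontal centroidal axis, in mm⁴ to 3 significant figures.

I_x ≈ 7.86 × 10⁷ mm⁴

Treat the section as a set of non-overlapping primitives; coordinates are from the bounding-box lower-left.
Rectangular body: 115 × 155, A = 17 825 mm², y = 77.5 mm, Ī = 35 687 135 mm⁴.
Semicircular cap: semicircle r = 57.5, A = 5193.4 mm², y = 179.4 mm, Ī = 1 199 785 mm⁴.
Centroid: ȳ = ΣA·y / ΣA = 100.49 mm.
Transfer each piece to the horizontal centroidal axis using Ī + A·d² with d = y − 100.49:
  rectangular body: d = -22.992 mm → contributes +45 109 699 mm⁴
  semicircular cap: d = 78.912 mm → contributes +33 540 012 mm⁴
Total I = 78 649 712 mm⁴.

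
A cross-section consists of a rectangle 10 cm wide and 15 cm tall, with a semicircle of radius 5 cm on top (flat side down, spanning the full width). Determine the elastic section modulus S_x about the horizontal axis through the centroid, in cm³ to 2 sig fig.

S_x ≈ 550 cm³

Decompose the section into non-overlapping parts with the origin at the bottom-left of its bounding rectangle.
Rectangular body: 10 × 15, A = 150 cm², y = 7.5 cm, Ī = 2 813 cm⁴.
Semicircular cap: semicircle r = 5, A = 39.27 cm², y = 17.12 cm, Ī = 68.6 cm⁴.
Centroid: ȳ = ΣA·y / ΣA = 9.496 cm.
Transfer each piece to the horizontal axis through the centroid using Ī + A·d² with d = y − 9.496:
  rectangular body: d = -1.996 cm → contributes +3 410 cm⁴
  semicircular cap: d = 7.626 cm → contributes +2 352 cm⁴
Total I = 5 763 cm⁴.
Extreme fibre distance c = 10.5 cm; S = I/c = 548.6 cm³.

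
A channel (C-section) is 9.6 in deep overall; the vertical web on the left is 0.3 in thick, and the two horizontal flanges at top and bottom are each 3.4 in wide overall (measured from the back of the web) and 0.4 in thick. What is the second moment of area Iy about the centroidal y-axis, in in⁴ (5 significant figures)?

Iy ≈ 5.8587 in⁴

Treat the section as a set of non-overlapping primitives; coordinates are from the bounding-box lower-left.
Web: 0.3 × 9.6, A = 2.88 in², x = 0.15 in, Ī = 0.0216 in⁴.
Top flange (beyond web): 3.1 × 0.4, A = 1.24 in², x = 1.85 in, Ī = 0.9930333 in⁴.
Bottom flange (beyond web): 3.1 × 0.4, A = 1.24 in², x = 1.85 in, Ī = 0.9930333 in⁴.
Centroid: x̄ = ΣA·x / ΣA = 0.9365672 in.
Transfer each piece to the centroidal y-axis using Ī + A·d² with d = x − 0.9365672:
  web: d = -0.7865672 in → contributes +1.803421 in⁴
  top flange (beyond web): d = 0.9134328 in → contributes +2.027639 in⁴
  bottom flange (beyond web): d = 0.9134328 in → contributes +2.027639 in⁴
Total I = 5.8587 in⁴.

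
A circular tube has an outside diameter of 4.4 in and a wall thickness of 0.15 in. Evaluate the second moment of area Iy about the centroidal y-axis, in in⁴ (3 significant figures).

Decompose the section into non-overlapping parts with the origin at the bottom-left of its bounding rectangle.
Outer circle: ⌀4.4, A = 15.205 in², x = 2.2 in, Ī = 18.398 in⁴.
Bore (subtracted): ⌀4.1, A = 13.203 in², x = 2.2 in, Ī = 13.871 in⁴.
By symmetry the centroid is at mid-width, x̄ = 2.2 in.
All pieces are centred on the centroidal y-axis, so I = ΣĪ (holes subtracted) = 4.5275 in⁴.

Iy ≈ 4.53 in⁴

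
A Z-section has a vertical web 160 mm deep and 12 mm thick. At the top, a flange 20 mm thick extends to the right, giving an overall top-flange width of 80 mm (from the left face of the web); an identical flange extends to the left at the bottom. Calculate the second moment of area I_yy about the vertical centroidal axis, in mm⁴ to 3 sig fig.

I_yy ≈ 5.42 × 10⁶ mm⁴

Split into non-overlapping primitives; take the origin at the lower-left of the bounding box.
Web: 12 × 160, A = 1 920 mm², x = 74 mm, Ī = 23 040 mm⁴.
Top flange (beyond web): 68 × 20, A = 1 360 mm², x = 114 mm, Ī = 524 053 mm⁴.
Bottom flange (beyond web): 68 × 20, A = 1 360 mm², x = 34 mm, Ī = 524 053 mm⁴.
Centroid: x̄ = ΣA·x / ΣA = 74 mm.
Transfer each piece to the vertical centroidal axis using Ī + A·d² with d = x − 74:
  web: d = 0 mm → contributes +23 040 mm⁴
  top flange (beyond web): d = 40 mm → contributes +2 700 053 mm⁴
  bottom flange (beyond web): d = -40 mm → contributes +2 700 053 mm⁴
Total I = 5 423 147 mm⁴.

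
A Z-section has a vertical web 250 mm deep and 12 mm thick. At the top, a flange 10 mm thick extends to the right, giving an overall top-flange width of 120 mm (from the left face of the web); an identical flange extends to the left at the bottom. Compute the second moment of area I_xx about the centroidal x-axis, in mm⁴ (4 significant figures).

I_xx ≈ 4.675 × 10⁷ mm⁴

Break the section into simple shapes (no overlaps), measuring from the bottom-left corner of the bounding box.
Web: 12 × 250, A = 3 000 mm², y = 125 mm, Ī = 15 625 000 mm⁴.
Top flange (beyond web): 108 × 10, A = 1 080 mm², y = 245 mm, Ī = 9 000 mm⁴.
Bottom flange (beyond web): 108 × 10, A = 1 080 mm², y = 5 mm, Ī = 9 000 mm⁴.
Centroid: ȳ = ΣA·y / ΣA = 125 mm.
Transfer each piece to the centroidal x-axis using Ī + A·d² with d = y − 125:
  web: d = 0 mm → contributes +15 625 000 mm⁴
  top flange (beyond web): d = 120 mm → contributes +15 561 000 mm⁴
  bottom flange (beyond web): d = -120 mm → contributes +15 561 000 mm⁴
Total I = 46 747 000 mm⁴.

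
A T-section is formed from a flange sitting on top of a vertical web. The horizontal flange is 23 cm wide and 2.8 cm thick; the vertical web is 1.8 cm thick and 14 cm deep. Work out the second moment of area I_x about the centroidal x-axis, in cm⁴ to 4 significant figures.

I_x ≈ 1732 cm⁴

Decompose the section into non-overlapping parts with the origin at the bottom-left of its bounding rectangle.
Flange: 23 × 2.8, A = 64.4 cm², y = 15.4 cm, Ī = 42.0747 cm⁴.
Web: 1.8 × 14, A = 25.2 cm², y = 7 cm, Ī = 411.6 cm⁴.
Centroid: ȳ = ΣA·y / ΣA = 13.0375 cm.
Transfer each piece to the centroidal x-axis using Ī + A·d² with d = y − 13.0375:
  flange: d = 2.3625 cm → contributes +401.517 cm⁴
  web: d = -6.0375 cm → contributes +1330.18 cm⁴
Total I = 1731.69 cm⁴.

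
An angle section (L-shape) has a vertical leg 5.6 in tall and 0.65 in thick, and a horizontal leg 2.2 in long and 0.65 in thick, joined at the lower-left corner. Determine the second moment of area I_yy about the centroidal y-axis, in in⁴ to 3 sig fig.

I_yy ≈ 1.28 in⁴

Split into non-overlapping primitives; take the origin at the lower-left of the bounding box.
Vertical leg: 0.65 × 5.6, A = 3.64 in², x = 0.325 in, Ī = 0.12816 in⁴.
Horizontal leg (remainder): 1.55 × 0.65, A = 1.0075 in², x = 1.425 in, Ī = 0.20171 in⁴.
Centroid: x̄ = ΣA·x / ΣA = 0.56346 in.
Transfer each piece to the centroidal y-axis using Ī + A·d² with d = x − 0.56346:
  vertical leg: d = -0.23846 in → contributes +0.33514 in⁴
  horizontal leg (remainder): d = 0.86154 in → contributes +0.94953 in⁴
Total I = 1.2847 in⁴.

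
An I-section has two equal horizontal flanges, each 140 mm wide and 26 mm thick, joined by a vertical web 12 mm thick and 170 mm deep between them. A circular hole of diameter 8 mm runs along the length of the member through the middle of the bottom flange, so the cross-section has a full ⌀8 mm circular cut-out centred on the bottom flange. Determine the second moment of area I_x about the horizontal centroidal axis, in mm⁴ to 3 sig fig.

Break the section into simple shapes (no overlaps), measuring from the bottom-left corner of the bounding box.
Bottom flange: 140 × 26, A = 3 640 mm², y = 13 mm, Ī = 205 053 mm⁴.
Web: 12 × 170, A = 2 040 mm², y = 111 mm, Ī = 4 913 000 mm⁴.
Top flange: 140 × 26, A = 3 640 mm², y = 209 mm, Ī = 205 053 mm⁴.
Hole (subtracted): ⌀8, A = 50.265 mm², y = 13 mm, Ī = 201.06 mm⁴.
Centroid: ȳ = ΣA·y / ΣA = 111.53 mm.
Transfer each piece to the horizontal centroidal axis using Ī + A·d² with d = y − 111.53:
  bottom flange: d = -98.531 mm → contributes +35 543 769 mm⁴
  web: d = -0.53141 mm → contributes +4 913 576 mm⁴
  top flange: d = 97.469 mm → contributes +34 785 513 mm⁴
  hole: d = -98.531 mm → contributes −488 200 mm⁴
Total I = 74 754 658 mm⁴.

I_x ≈ 7.48 × 10⁷ mm⁴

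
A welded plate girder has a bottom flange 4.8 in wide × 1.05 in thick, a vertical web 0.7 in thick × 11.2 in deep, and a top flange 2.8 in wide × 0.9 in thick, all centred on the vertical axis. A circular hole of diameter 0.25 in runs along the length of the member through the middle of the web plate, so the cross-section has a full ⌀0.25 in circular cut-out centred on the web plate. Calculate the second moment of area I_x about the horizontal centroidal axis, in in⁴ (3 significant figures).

Decompose the section into non-overlapping parts with the origin at the bottom-left of its bounding rectangle.
Bottom plate: 4.8 × 1.05, A = 5.04 in², y = 0.525 in, Ī = 0.46305 in⁴.
Web plate: 0.7 × 11.2, A = 7.84 in², y = 6.65 in, Ī = 81.954 in⁴.
Top plate: 2.8 × 0.9, A = 2.52 in², y = 12.7 in, Ī = 0.1701 in⁴.
Hole (subtracted): ⌀0.25, A = 0.049087 in², y = 6.65 in, Ī = 0.00019175 in⁴.
Centroid: ȳ = ΣA·y / ΣA = 5.6322 in.
Transfer each piece to the horizontal centroidal axis using Ī + A·d² with d = y − 5.6322:
  bottom plate: d = -5.1072 in → contributes +131.92 in⁴
  web plate: d = 1.0178 in → contributes +90.076 in⁴
  top plate: d = 7.0678 in → contributes +126.05 in⁴
  hole: d = 1.0178 in → contributes −0.051041 in⁴
Total I = 348 in⁴.

I_x ≈ 348 in⁴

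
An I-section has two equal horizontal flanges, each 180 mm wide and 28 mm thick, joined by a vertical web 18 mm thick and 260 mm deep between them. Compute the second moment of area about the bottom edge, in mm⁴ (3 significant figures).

Decompose the section into non-overlapping parts with the origin at the bottom-left of its bounding rectangle.
Bottom flange: 180 × 28, A = 5 040 mm², y = 14 mm, Ī = 329 280 mm⁴.
Web: 18 × 260, A = 4 680 mm², y = 158 mm, Ī = 26 364 000 mm⁴.
Top flange: 180 × 28, A = 5 040 mm², y = 302 mm, Ī = 329 280 mm⁴.
Transfer each piece to the base of the section using Ī + A·d² with d = y − 0:
  bottom flange: d = 14 mm → contributes +1 317 120 mm⁴
  web: d = 158 mm → contributes +143 195 520 mm⁴
  top flange: d = 302 mm → contributes +459 997 440 mm⁴
Total I = 604 510 080 mm⁴.

I_base ≈ 6.05 × 10⁸ mm⁴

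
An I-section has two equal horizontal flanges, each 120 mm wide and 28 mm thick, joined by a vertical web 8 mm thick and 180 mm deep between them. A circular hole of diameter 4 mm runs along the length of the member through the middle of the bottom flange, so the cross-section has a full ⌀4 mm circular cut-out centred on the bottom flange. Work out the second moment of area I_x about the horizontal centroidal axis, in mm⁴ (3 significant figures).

I_x ≈ 7.69 × 10⁷ mm⁴

Break the section into simple shapes (no overlaps), measuring from the bottom-left corner of the bounding box.
Bottom flange: 120 × 28, A = 3 360 mm², y = 14 mm, Ī = 219 520 mm⁴.
Web: 8 × 180, A = 1 440 mm², y = 118 mm, Ī = 3 888 000 mm⁴.
Top flange: 120 × 28, A = 3 360 mm², y = 222 mm, Ī = 219 520 mm⁴.
Hole (subtracted): ⌀4, A = 12.566 mm², y = 14 mm, Ī = 12.566 mm⁴.
Centroid: ȳ = ΣA·y / ΣA = 118.16 mm.
Transfer each piece to the horizontal centroidal axis using Ī + A·d² with d = y − 118.16:
  bottom flange: d = -104.16 mm → contributes +36 673 471 mm⁴
  web: d = -0.16041 mm → contributes +3 888 037 mm⁴
  top flange: d = 103.84 mm → contributes +36 449 261 mm⁴
  hole: d = -104.16 mm → contributes −136 350 mm⁴
Total I = 76 874 420 mm⁴.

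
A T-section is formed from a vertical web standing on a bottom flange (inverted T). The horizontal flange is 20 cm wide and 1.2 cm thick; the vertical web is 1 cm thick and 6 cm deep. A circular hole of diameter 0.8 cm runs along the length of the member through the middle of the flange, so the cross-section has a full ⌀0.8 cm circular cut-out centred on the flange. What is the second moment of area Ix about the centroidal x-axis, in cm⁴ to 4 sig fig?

Ix ≈ 82.80 cm⁴

Decompose the section into non-overlapping parts with the origin at the bottom-left of its bounding rectangle.
Flange: 20 × 1.2, A = 24 cm², y = 0.6 cm, Ī = 2.88 cm⁴.
Web: 1 × 6, A = 6 cm², y = 4.2 cm, Ī = 18 cm⁴.
Hole (subtracted): ⌀0.8, A = 0.502655 cm², y = 0.6 cm, Ī = 0.0201062 cm⁴.
Centroid: ȳ = ΣA·y / ΣA = 1.33227 cm.
Transfer each piece to the centroidal x-axis using Ī + A·d² with d = y − 1.33227:
  flange: d = -0.732269 cm → contributes +15.7492 cm⁴
  web: d = 2.86773 cm → contributes +67.3433 cm⁴
  hole: d = -0.732269 cm → contributes −0.289639 cm⁴
Total I = 82.8029 cm⁴.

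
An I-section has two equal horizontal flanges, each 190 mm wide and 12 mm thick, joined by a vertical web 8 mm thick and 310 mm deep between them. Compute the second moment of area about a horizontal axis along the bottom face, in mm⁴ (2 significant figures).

I_base ≈ 3.3 × 10⁸ mm⁴

Break the section into simple shapes (no overlaps), measuring from the bottom-left corner of the bounding box.
Bottom flange: 190 × 12, A = 2 280 mm², y = 6 mm, Ī = 27 360 mm⁴.
Web: 8 × 310, A = 2 480 mm², y = 167 mm, Ī = 19 860 667 mm⁴.
Top flange: 190 × 12, A = 2 280 mm², y = 328 mm, Ī = 27 360 mm⁴.
Transfer each piece to the bottom edge using Ī + A·d² with d = y − 0:
  bottom flange: d = 6 mm → contributes +109 440 mm⁴
  web: d = 167 mm → contributes +89 025 387 mm⁴
  top flange: d = 328 mm → contributes +245 318 880 mm⁴
Total I = 334 453 707 mm⁴.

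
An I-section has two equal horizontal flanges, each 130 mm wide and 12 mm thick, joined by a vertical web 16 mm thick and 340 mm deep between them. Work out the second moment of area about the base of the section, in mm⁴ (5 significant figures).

I_base ≈ 4.3263 × 10⁸ mm⁴

Decompose the section into non-overlapping parts with the origin at the bottom-left of its bounding rectangle.
Bottom flange: 130 × 12, A = 1 560 mm², y = 6 mm, Ī = 18 720 mm⁴.
Web: 16 × 340, A = 5 440 mm², y = 182 mm, Ī = 52 405 333 mm⁴.
Top flange: 130 × 12, A = 1 560 mm², y = 358 mm, Ī = 18 720 mm⁴.
Transfer each piece to a horizontal axis along the bottom face using Ī + A·d² with d = y − 0:
  bottom flange: d = 6 mm → contributes +74 880 mm⁴
  web: d = 182 mm → contributes +232 599 893 mm⁴
  top flange: d = 358 mm → contributes +199 954 560 mm⁴
Total I = 432 629 333 mm⁴.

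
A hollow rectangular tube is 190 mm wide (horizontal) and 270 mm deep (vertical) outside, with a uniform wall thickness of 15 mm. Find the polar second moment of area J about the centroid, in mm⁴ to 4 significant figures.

Decompose the section into non-overlapping parts with the origin at the bottom-left of its bounding rectangle.
Outer rectangle: 190 × 270, A = 51 300 mm², y = 135 mm, Ī = 311 647 500 mm⁴.
Inner void (subtracted): 160 × 240, A = 38 400 mm², y = 135 mm, Ī = 184 320 000 mm⁴.
By symmetry the centroid is at mid-height, ȳ = 135 mm.
All pieces are centred on the centroidal x-axis, so I = ΣĪ (holes subtracted) = 127 327 500 mm⁴.
Repeating about the centroidal y-axis gives I_y = 72 407 500 mm⁴.
Polar second moment: J = I_x + I_y = 199 735 000 mm⁴.

J ≈ 1.997 × 10⁸ mm⁴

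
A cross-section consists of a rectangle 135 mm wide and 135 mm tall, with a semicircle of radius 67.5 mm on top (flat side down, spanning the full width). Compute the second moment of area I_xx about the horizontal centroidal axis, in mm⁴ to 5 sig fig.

Break the section into simple shapes (no overlaps), measuring from the bottom-left corner of the bounding box.
Rectangular body: 135 × 135, A = 18 225 mm², y = 67.5 mm, Ī = 27 679 219 mm⁴.
Semicircular cap: semicircle r = 67.5, A = 7156.941 mm², y = 163.6479 mm, Ī = 2 278 490 mm⁴.
Centroid: ȳ = ΣA·y / ΣA = 94.6108 mm.
Transfer each piece to the horizontal centroidal axis using Ī + A·d² with d = y − 94.6108:
  rectangular body: d = -27.1108 mm → contributes +41 074 513 mm⁴
  semicircular cap: d = 69.03709 mm → contributes +36 389 326 mm⁴
Total I = 77 463 838 mm⁴.

I_xx ≈ 7.7464 × 10⁷ mm⁴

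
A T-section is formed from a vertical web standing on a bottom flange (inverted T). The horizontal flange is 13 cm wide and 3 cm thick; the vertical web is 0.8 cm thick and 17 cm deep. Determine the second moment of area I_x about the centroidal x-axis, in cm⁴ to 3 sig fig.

Treat the section as a set of non-overlapping primitives; coordinates are from the bounding-box lower-left.
Flange: 13 × 3, A = 39 cm², y = 1.5 cm, Ī = 29.25 cm⁴.
Web: 0.8 × 17, A = 13.6 cm², y = 11.5 cm, Ī = 327.53 cm⁴.
Centroid: ȳ = ΣA·y / ΣA = 4.0856 cm.
Transfer each piece to the centroidal x-axis using Ī + A·d² with d = y − 4.0856:
  flange: d = -2.5856 cm → contributes +289.97 cm⁴
  web: d = 7.4144 cm → contributes +1075.2 cm⁴
Total I = 1365.1 cm⁴.

I_x ≈ 1370 cm⁴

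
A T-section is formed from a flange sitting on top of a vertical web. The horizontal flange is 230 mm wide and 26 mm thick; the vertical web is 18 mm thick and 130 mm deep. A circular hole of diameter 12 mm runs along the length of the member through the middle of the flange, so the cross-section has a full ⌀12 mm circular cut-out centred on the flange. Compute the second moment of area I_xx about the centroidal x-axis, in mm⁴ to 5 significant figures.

Split into non-overlapping primitives; take the origin at the lower-left of the bounding box.
Flange: 230 × 26, A = 5 980 mm², y = 143 mm, Ī = 336873.3 mm⁴.
Web: 18 × 130, A = 2 340 mm², y = 65 mm, Ī = 3 295 500 mm⁴.
Hole (subtracted): ⌀12, A = 113.0973 mm², y = 143 mm, Ī = 1017.876 mm⁴.
Centroid: ȳ = ΣA·y / ΣA = 120.7602 mm.
Transfer each piece to the centroidal x-axis using Ī + A·d² with d = y − 120.7602:
  flange: d = 22.23982 mm → contributes +3 294 637 mm⁴
  web: d = -55.76018 mm → contributes +10 571 024 mm⁴
  hole: d = 22.23982 mm → contributes −56956.88 mm⁴
Total I = 13 808 704 mm⁴.

I_xx ≈ 1.3809 × 10⁷ mm⁴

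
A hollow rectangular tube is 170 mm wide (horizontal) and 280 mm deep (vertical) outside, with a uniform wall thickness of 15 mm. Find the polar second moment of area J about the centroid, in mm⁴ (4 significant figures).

Break the section into simple shapes (no overlaps), measuring from the bottom-left corner of the bounding box.
Outer rectangle: 170 × 280, A = 47 600 mm², y = 140 mm, Ī = 310 986 667 mm⁴.
Inner void (subtracted): 140 × 250, A = 35 000 mm², y = 140 mm, Ī = 182 291 667 mm⁴.
By symmetry the centroid is at mid-height, ȳ = 140 mm.
All pieces are centred on the centroidal x-axis, so I = ΣĪ (holes subtracted) = 128 695 000 mm⁴.
Repeating about the centroidal y-axis gives I_y = 57 470 000 mm⁴.
Polar second moment: J = I_x + I_y = 186 165 000 mm⁴.

J ≈ 1.862 × 10⁸ mm⁴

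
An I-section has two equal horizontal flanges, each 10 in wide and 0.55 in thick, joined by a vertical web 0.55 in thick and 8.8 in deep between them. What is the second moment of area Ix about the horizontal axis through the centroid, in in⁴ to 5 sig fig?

Ix ≈ 271.92 in⁴

Treat the section as a set of non-overlapping primitives; coordinates are from the bounding-box lower-left.
Bottom flange: 10 × 0.55, A = 5.5 in², y = 0.275 in, Ī = 0.1386458 in⁴.
Web: 0.55 × 8.8, A = 4.84 in², y = 4.95 in, Ī = 31.23413 in⁴.
Top flange: 10 × 0.55, A = 5.5 in², y = 9.625 in, Ī = 0.1386458 in⁴.
By symmetry the centroid is at mid-height, ȳ = 4.95 in.
Transfer each piece to the horizontal axis through the centroid using Ī + A·d² with d = y − 4.95:
  bottom flange: d = -4.675 in → contributes +120.3446 in⁴
  web: d = 0 in → contributes +31.23413 in⁴
  top flange: d = 4.675 in → contributes +120.3446 in⁴
Total I = 271.9233 in⁴.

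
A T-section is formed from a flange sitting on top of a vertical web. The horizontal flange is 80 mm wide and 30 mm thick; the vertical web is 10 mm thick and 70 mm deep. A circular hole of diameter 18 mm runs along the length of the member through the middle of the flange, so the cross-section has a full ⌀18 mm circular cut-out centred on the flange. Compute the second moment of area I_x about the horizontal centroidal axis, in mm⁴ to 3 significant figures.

I_x ≈ 1.78 × 10⁶ mm⁴

Split into non-overlapping primitives; take the origin at the lower-left of the bounding box.
Flange: 80 × 30, A = 2 400 mm², y = 85 mm, Ī = 180 000 mm⁴.
Web: 10 × 70, A = 700 mm², y = 35 mm, Ī = 285 833 mm⁴.
Hole (subtracted): ⌀18, A = 254.47 mm², y = 85 mm, Ī = 5 153 mm⁴.
Centroid: ȳ = ΣA·y / ΣA = 72.7 mm.
Transfer each piece to the horizontal centroidal axis using Ī + A·d² with d = y − 72.7:
  flange: d = 12.3 mm → contributes +543 095 mm⁴
  web: d = -37.7 mm → contributes +1 280 737 mm⁴
  hole: d = 12.3 mm → contributes −43 652 mm⁴
Total I = 1 780 181 mm⁴.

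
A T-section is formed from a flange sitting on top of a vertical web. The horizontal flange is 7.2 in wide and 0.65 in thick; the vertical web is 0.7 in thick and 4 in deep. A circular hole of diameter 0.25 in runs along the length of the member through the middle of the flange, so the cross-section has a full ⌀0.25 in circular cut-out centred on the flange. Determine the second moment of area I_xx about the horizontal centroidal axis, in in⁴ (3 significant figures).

Split into non-overlapping primitives; take the origin at the lower-left of the bounding box.
Flange: 7.2 × 0.65, A = 4.68 in², y = 4.325 in, Ī = 0.16478 in⁴.
Web: 0.7 × 4, A = 2.8 in², y = 2 in, Ī = 3.7333 in⁴.
Hole (subtracted): ⌀0.25, A = 0.049087 in², y = 4.325 in, Ī = 0.00019175 in⁴.
Centroid: ȳ = ΣA·y / ΣA = 3.4489 in.
Transfer each piece to the horizontal centroidal axis using Ī + A·d² with d = y − 3.4489:
  flange: d = 0.87607 in → contributes +3.7567 in⁴
  web: d = -1.4489 in → contributes +9.6116 in⁴
  hole: d = 0.87607 in → contributes −0.037866 in⁴
Total I = 13.33 in⁴.

I_xx ≈ 13.3 in⁴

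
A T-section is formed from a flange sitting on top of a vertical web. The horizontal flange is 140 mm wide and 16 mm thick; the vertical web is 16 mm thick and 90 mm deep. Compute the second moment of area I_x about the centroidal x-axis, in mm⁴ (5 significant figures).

I_x ≈ 3.4819 × 10⁶ mm⁴

Treat the section as a set of non-overlapping primitives; coordinates are from the bounding-box lower-left.
Flange: 140 × 16, A = 2 240 mm², y = 98 mm, Ī = 47786.67 mm⁴.
Web: 16 × 90, A = 1 440 mm², y = 45 mm, Ī = 972 000 mm⁴.
Centroid: ȳ = ΣA·y / ΣA = 77.26087 mm.
Transfer each piece to the centroidal x-axis using Ī + A·d² with d = y − 77.26087:
  flange: d = 20.73913 mm → contributes +1 011 236 mm⁴
  web: d = -32.26087 mm → contributes +2 470 700 mm⁴
Total I = 3 481 936 mm⁴.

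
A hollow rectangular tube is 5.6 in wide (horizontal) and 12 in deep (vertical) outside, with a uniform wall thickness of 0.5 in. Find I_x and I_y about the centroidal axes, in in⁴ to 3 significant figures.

I_x ≈ 296 in⁴, I_y ≈ 86.4 in⁴

Treat the section as a set of non-overlapping primitives; coordinates are from the bounding-box lower-left.
Outer rectangle: 5.6 × 12, A = 67.2 in², y = 6 in, Ī = 806.4 in⁴.
Inner void (subtracted): 4.6 × 11, A = 50.6 in², y = 6 in, Ī = 510.22 in⁴.
By symmetry the centroid is at mid-height, ȳ = 6 in.
All pieces are centred on the centroidal x-axis, so I = ΣĪ (holes subtracted) = 296.18 in⁴.
Repeating about the centroidal y-axis gives I_y = 86.391 in⁴.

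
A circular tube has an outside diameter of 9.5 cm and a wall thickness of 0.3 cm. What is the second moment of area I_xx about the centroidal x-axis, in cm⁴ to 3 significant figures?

Break the section into simple shapes (no overlaps), measuring from the bottom-left corner of the bounding box.
Outer circle: ⌀9.5, A = 70.882 cm², y = 4.75 cm, Ī = 399.82 cm⁴.
Bore (subtracted): ⌀8.9, A = 62.211 cm², y = 4.75 cm, Ī = 307.99 cm⁴.
By symmetry the centroid is at mid-height, ȳ = 4.75 cm.
All pieces are centred on the centroidal x-axis, so I = ΣĪ (holes subtracted) = 91.835 cm⁴.

I_xx ≈ 91.8 cm⁴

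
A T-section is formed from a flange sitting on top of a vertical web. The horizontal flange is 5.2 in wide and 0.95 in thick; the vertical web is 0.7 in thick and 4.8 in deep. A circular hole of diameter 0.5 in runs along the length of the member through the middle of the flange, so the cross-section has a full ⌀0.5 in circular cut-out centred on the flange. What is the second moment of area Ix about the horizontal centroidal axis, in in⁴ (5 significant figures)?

Ix ≈ 23.077 in⁴

Treat the section as a set of non-overlapping primitives; coordinates are from the bounding-box lower-left.
Flange: 5.2 × 0.95, A = 4.94 in², y = 5.275 in, Ī = 0.3715292 in⁴.
Web: 0.7 × 4.8, A = 3.36 in², y = 2.4 in, Ī = 6.4512 in⁴.
Hole (subtracted): ⌀0.5, A = 0.1963495 in², y = 5.275 in, Ī = 0.003067962 in⁴.
Centroid: ȳ = ΣA·y / ΣA = 4.082945 in.
Transfer each piece to the horizontal centroidal axis using Ī + A·d² with d = y − 4.082945:
  flange: d = 1.192055 in → contributes +7.391249 in⁴
  web: d = -1.682945 in → contributes +15.96774 in⁴
  hole: d = 1.192055 in → contributes −0.2820799 in⁴
Total I = 23.07691 in⁴.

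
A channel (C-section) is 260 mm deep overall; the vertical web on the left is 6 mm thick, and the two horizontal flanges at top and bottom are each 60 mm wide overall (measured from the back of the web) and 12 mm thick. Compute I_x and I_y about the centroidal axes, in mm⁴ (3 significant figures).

Break the section into simple shapes (no overlaps), measuring from the bottom-left corner of the bounding box.
Web: 6 × 260, A = 1 560 mm², y = 130 mm, Ī = 8 788 000 mm⁴.
Top flange (beyond web): 54 × 12, A = 648 mm², y = 254 mm, Ī = 7 776 mm⁴.
Bottom flange (beyond web): 54 × 12, A = 648 mm², y = 6 mm, Ī = 7 776 mm⁴.
By symmetry the centroid is at mid-height, ȳ = 130 mm.
Transfer each piece to the centroidal x-axis using Ī + A·d² with d = y − 130:
  web: d = 0 mm → contributes +8 788 000 mm⁴
  top flange (beyond web): d = 124 mm → contributes +9 971 424 mm⁴
  bottom flange (beyond web): d = -124 mm → contributes +9 971 424 mm⁴
Total I = 28 730 848 mm⁴.
For the y-axis: x̄ = 16.613 mm.
Repeating about the centroidal y-axis gives I_y = 956 717 mm⁴.

I_x ≈ 2.87 × 10⁷ mm⁴, I_y ≈ 9.57 × 10⁵ mm⁴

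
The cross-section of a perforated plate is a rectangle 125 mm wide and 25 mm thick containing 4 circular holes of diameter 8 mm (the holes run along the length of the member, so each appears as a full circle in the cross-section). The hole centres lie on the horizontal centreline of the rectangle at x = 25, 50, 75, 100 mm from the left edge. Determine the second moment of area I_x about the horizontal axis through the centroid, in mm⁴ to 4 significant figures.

I_x ≈ 1.620 × 10⁵ mm⁴

Decompose the section into non-overlapping parts with the origin at the bottom-left of its bounding rectangle.
Plate: 125 × 25, A = 3 125 mm², y = 12.5 mm, Ī = 162 760 mm⁴.
Hole 1 (subtracted): ⌀8, A = 50.2655 mm², y = 12.5 mm, Ī = 201.062 mm⁴.
Hole 2 (subtracted): ⌀8, A = 50.2655 mm², y = 12.5 mm, Ī = 201.062 mm⁴.
Hole 3 (subtracted): ⌀8, A = 50.2655 mm², y = 12.5 mm, Ī = 201.062 mm⁴.
Hole 4 (subtracted): ⌀8, A = 50.2655 mm², y = 12.5 mm, Ī = 201.062 mm⁴.
By symmetry the centroid is at mid-height, ȳ = 12.5 mm.
All pieces are centred on the horizontal axis through the centroid, so I = ΣĪ (holes subtracted) = 161 956 mm⁴.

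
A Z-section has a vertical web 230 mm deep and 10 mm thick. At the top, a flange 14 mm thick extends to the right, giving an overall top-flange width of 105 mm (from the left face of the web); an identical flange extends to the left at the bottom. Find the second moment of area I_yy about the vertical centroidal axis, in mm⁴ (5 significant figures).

I_yy ≈ 9.3513 × 10⁶ mm⁴

Treat the section as a set of non-overlapping primitives; coordinates are from the bounding-box lower-left.
Web: 10 × 230, A = 2 300 mm², x = 100 mm, Ī = 19166.67 mm⁴.
Top flange (beyond web): 95 × 14, A = 1 330 mm², x = 152.5 mm, Ī = 1 000 271 mm⁴.
Bottom flange (beyond web): 95 × 14, A = 1 330 mm², x = 47.5 mm, Ī = 1 000 271 mm⁴.
Centroid: x̄ = ΣA·x / ΣA = 100 mm.
Transfer each piece to the vertical centroidal axis using Ī + A·d² with d = x − 100:
  web: d = 0 mm → contributes +19166.67 mm⁴
  top flange (beyond web): d = 52.5 mm → contributes +4 666 083 mm⁴
  bottom flange (beyond web): d = -52.5 mm → contributes +4 666 083 mm⁴
Total I = 9 351 333 mm⁴.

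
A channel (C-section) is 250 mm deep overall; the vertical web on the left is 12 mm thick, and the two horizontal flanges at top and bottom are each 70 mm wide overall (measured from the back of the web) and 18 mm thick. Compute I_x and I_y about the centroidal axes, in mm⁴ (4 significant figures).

Treat the section as a set of non-overlapping primitives; coordinates are from the bounding-box lower-left.
Web: 12 × 250, A = 3 000 mm², y = 125 mm, Ī = 15 625 000 mm⁴.
Top flange (beyond web): 58 × 18, A = 1 044 mm², y = 241 mm, Ī = 28 188 mm⁴.
Bottom flange (beyond web): 58 × 18, A = 1 044 mm², y = 9 mm, Ī = 28 188 mm⁴.
By symmetry the centroid is at mid-height, ȳ = 125 mm.
Transfer each piece to the centroidal x-axis using Ī + A·d² with d = y − 125:
  web: d = 0 mm → contributes +15 625 000 mm⁴
  top flange (beyond web): d = 116 mm → contributes +14 076 252 mm⁴
  bottom flange (beyond web): d = -116 mm → contributes +14 076 252 mm⁴
Total I = 43 777 504 mm⁴.
For the y-axis: x̄ = 20.3632 mm.
Repeating about the centroidal y-axis gives I_y = 2 129 473 mm⁴.

I_x ≈ 4.378 × 10⁷ mm⁴, I_y ≈ 2.129 × 10⁶ mm⁴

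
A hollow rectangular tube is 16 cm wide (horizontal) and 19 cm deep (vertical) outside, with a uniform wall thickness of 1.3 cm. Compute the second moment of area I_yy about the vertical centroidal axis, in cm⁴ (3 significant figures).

I_yy ≈ 3200 cm⁴

Treat the section as a set of non-overlapping primitives; coordinates are from the bounding-box lower-left.
Outer rectangle: 16 × 19, A = 304 cm², x = 8 cm, Ī = 6485.3 cm⁴.
Inner void (subtracted): 13.4 × 16.4, A = 219.76 cm², x = 8 cm, Ī = 3288.3 cm⁴.
By symmetry the centroid is at mid-width, x̄ = 8 cm.
All pieces are centred on the vertical centroidal axis, so I = ΣĪ (holes subtracted) = 3 197 cm⁴.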